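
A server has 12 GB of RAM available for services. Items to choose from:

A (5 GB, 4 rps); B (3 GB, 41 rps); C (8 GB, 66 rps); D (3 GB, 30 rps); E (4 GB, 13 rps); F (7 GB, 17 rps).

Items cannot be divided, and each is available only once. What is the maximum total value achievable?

This is a 0/1 knapsack; check combinations near the capacity.
- B+C: memory 3+8=11, value 41+66=107
- C+D: memory 8+3=11, value 66+30=96
- B+D+E: memory 3+3+4=10, value 41+30+13=84
Best: 107 rps.

107 rps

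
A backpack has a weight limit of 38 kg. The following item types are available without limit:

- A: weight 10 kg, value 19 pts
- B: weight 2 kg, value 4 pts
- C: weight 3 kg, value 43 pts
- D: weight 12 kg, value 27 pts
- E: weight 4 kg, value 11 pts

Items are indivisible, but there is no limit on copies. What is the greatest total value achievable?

520 pts

Best value-per-unit is C at 43/3; filling with it alone gives 12×43 = 516.
Optimal mix: 1×B + 12×C → weight 38, value 520.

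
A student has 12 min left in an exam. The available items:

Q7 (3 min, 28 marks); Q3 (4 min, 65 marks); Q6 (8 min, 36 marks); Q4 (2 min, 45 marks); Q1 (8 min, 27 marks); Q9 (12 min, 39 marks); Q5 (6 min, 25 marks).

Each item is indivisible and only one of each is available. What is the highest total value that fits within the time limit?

138 marks

Check high-value combinations within 12 min:
- Q7+Q3+Q4: time 3+4+2=9, value 28+65+45=138
- Q3+Q4+Q5: time 4+2+6=12, value 65+45+25=135
- Q3+Q4: time 4+2=6, value 65+45=110
- Q3+Q6: time 4+8=12, value 65+36=101
Best: 138 marks.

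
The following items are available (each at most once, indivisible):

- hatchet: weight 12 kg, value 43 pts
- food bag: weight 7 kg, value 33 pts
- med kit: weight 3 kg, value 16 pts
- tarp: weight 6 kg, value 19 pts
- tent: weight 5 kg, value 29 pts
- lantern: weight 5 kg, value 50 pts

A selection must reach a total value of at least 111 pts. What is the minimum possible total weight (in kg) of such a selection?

17

Subsets with value ≥ 111, sorted by total weight:
- food bag+tent+lantern: weight 17, value 112
- med kit+tarp+tent+lantern: weight 19, value 114
Minimum weight: 17 kg.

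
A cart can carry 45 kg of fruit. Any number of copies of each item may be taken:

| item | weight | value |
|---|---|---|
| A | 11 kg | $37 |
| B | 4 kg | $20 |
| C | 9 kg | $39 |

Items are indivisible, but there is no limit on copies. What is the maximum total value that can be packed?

Best value-per-unit is B at 20/4, and filling with it alone uses weight 11×4=44. No mix of the others beats 11×20 = 220.

$220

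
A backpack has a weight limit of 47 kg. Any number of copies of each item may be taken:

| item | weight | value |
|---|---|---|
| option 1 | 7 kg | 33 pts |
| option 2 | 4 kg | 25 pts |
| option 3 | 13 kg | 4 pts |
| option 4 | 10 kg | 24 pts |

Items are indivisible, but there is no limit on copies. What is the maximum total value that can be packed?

283 pts

Best value-per-unit is option 2 at 25/4; filling with it alone gives 11×25 = 275.
Optimal mix: 1×option 1 + 10×option 2 → weight 47, value 283.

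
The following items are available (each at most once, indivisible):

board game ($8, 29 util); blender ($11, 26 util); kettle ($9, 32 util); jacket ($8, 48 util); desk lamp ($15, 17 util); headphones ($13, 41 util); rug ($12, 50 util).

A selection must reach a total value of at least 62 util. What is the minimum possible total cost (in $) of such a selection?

16

Subsets with value ≥ 62, sorted by total cost:
- board game+jacket: cost 16, value 77
- kettle+jacket: cost 17, value 80
Minimum cost: 16 $.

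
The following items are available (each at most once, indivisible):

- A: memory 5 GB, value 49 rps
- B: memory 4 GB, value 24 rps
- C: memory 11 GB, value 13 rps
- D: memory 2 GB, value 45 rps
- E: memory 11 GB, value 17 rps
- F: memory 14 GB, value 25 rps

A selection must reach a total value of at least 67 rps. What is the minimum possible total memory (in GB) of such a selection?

6

Subsets with value ≥ 67, sorted by total memory:
- B+D: memory 6, value 69
- A+D: memory 7, value 94
- A+B: memory 9, value 73
Minimum memory: 6 GB.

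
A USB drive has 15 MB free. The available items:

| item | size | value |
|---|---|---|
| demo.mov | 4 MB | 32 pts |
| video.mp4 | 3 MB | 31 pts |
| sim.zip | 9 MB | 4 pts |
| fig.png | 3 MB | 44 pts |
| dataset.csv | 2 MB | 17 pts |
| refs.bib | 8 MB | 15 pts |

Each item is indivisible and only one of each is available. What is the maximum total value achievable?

124 pts

This is a 0/1 knapsack; check combinations near the capacity.
- demo.mov+video.mp4+fig.png+dataset.csv: size 4+3+3+2=12, value 32+31+44+17=124
- demo.mov+video.mp4+fig.png: size 4+3+3=10, value 32+31+44=107
- demo.mov+fig.png+dataset.csv: size 4+3+2=9, value 32+44+17=93
- video.mp4+fig.png+dataset.csv: size 3+3+2=8, value 31+44+17=92
Best: 124 pts.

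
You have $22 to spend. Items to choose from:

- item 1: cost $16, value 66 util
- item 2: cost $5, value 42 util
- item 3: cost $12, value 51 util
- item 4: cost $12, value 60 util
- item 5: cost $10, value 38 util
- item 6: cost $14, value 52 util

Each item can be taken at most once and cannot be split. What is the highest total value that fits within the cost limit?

108 util

Check high-value combinations within $22:
- item 1+item 2: cost 16+5=21, value 66+42=108
- item 2+item 4: cost 5+12=17, value 42+60=102
- item 4+item 5: cost 12+10=22, value 60+38=98
Best: 108 util.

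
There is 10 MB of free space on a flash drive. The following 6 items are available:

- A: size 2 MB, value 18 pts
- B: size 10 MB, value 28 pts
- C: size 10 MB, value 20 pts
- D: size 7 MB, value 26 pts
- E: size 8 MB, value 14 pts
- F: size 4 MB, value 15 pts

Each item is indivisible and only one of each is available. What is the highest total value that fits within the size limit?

Check high-value combinations within 10 MB:
- A+D: size 2+7=9, value 18+26=44
- A+F: size 2+4=6, value 18+15=33
- A+E: size 2+8=10, value 18+14=32
- B: size 10, value 28
- D: size 7, value 26
Best: 44 pts.

44 pts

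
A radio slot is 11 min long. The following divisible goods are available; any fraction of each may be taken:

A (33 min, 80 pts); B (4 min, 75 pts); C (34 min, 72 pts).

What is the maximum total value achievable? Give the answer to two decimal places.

91.97

Take in order of value per unit:
- B (75/4 per unit): all 4 → value 75, running total 75.00
- A (80/33 per unit): 7 of 33 → value 7×80/33 = 16.9697, running total 91.97
Total 91.97.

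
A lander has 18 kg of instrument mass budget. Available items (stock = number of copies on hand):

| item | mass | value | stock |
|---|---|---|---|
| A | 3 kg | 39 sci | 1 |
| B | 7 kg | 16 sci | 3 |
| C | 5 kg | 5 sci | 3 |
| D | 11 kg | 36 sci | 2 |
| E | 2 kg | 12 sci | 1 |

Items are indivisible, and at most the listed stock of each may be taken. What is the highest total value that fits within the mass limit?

87 sci

Best selections within mass 18 and stock limits:
- 1×A + 1×D + 1×E: mass 16, value 87
- 1×A + 1×D: mass 14, value 75
Best: 87 sci.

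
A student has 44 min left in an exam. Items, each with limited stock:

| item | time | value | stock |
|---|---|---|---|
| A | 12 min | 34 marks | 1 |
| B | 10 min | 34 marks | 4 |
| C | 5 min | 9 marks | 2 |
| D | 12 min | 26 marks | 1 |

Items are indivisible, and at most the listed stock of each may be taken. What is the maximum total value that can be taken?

Best selections within time 44 and stock limits:
- 4×B: time 40, value 136
- 1×A + 3×B: time 42, value 136
- 3×B + 1×D: time 42, value 128
Best: 136 marks.

136 marks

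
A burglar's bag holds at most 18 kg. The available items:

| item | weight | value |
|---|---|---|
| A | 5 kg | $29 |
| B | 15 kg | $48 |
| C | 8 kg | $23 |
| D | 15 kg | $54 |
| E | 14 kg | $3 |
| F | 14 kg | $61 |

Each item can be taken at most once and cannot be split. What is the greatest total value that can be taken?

$61

Check high-value combinations within 18 kg:
- F: weight 14, value 61
- D: weight 15, value 54
- A+C: weight 5+8=13, value 29+23=52
- B: weight 15, value 48
Best: $61.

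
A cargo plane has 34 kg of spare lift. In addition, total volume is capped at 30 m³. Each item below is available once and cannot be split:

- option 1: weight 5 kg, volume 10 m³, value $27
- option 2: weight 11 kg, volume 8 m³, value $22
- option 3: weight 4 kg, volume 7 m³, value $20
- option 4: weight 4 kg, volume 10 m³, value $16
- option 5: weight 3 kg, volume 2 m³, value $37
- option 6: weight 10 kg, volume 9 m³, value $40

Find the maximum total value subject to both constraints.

Feasible sets respecting both limits:
- option 1+option 2+option 5+option 6: weight 29, volume 29, value 126
- option 1+option 3+option 5+option 6: weight 22, volume 28, value 124
- option 2+option 3+option 5+option 6: weight 28, volume 26, value 119
Best: $126.

$126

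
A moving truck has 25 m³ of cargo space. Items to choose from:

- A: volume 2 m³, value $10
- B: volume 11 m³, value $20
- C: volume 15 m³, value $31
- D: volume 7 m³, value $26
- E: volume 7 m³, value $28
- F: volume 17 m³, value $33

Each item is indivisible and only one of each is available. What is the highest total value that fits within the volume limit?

$74

Check high-value combinations within 25 m³:
- B+D+E: volume 11+7+7=25, value 20+26+28=74
- A+C+E: volume 2+15+7=24, value 10+31+28=69
- A+C+D: volume 2+15+7=24, value 10+31+26=67
Best: $74.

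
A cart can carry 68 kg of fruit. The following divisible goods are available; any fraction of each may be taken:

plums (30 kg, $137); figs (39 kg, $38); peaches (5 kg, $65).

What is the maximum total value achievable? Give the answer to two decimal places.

234.15

Take in order of value per unit:
- peaches (65/5 per unit): all 5 → value 65, running total 65.00
- plums (137/30 per unit): all 30 → value 137, running total 202.00
- figs (38/39 per unit): 33 of 39 → value 33×38/39 = 32.1538, running total 234.15
Total 234.15.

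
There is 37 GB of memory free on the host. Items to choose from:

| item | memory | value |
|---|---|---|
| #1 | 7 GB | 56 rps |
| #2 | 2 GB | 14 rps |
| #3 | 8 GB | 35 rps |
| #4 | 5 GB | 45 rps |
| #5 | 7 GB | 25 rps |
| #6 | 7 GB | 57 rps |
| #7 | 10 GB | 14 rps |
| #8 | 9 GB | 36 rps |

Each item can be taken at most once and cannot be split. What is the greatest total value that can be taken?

233 rps

Check high-value combinations within 37 GB:
- #1+#2+#4+#5+#6+#8: memory 7+2+5+7+7+9=37, value 56+14+45+25+57+36=233
- #1+#2+#3+#4+#5+#6: memory 7+2+8+5+7+7=36, value 56+14+35+45+25+57=232
- #1+#3+#4+#6+#8: memory 7+8+5+7+9=36, value 56+35+45+57+36=229
- #1+#4+#5+#6+#8: memory 7+5+7+7+9=35, value 56+45+25+57+36=219
- #1+#3+#4+#5+#6: memory 7+8+5+7+7=34, value 56+35+45+25+57=218
Best: 233 rps.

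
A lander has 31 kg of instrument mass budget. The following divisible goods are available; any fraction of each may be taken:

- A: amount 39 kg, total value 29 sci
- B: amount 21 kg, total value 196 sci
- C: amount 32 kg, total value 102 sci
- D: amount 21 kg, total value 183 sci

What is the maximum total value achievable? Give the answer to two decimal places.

Take in order of value per unit:
- B (196/21 per unit): all 21 → value 196, running total 196.00
- D (183/21 per unit): 10 of 21 → value 10×183/21 = 87.1429, running total 283.14
Total 283.14.

283.14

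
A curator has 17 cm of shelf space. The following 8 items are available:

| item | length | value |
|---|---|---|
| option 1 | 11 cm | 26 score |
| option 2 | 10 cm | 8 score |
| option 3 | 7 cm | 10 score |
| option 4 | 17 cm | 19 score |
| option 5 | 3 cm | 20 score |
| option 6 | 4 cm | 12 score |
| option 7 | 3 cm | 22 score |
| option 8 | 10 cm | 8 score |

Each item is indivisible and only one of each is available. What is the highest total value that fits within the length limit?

68 score

This is a 0/1 knapsack; check combinations near the capacity.
- option 1+option 5+option 7: length 11+3+3=17, value 26+20+22=68
- option 3+option 5+option 6+option 7: length 7+3+4+3=17, value 10+20+12+22=64
- option 5+option 6+option 7: length 3+4+3=10, value 20+12+22=54
- option 3+option 5+option 7: length 7+3+3=13, value 10+20+22=52
Best: 68 score.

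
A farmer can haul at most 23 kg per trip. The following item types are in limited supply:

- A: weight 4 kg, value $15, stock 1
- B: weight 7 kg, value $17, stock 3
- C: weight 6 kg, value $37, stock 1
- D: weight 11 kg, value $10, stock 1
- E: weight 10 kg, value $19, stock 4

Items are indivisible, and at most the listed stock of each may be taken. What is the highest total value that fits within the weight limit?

Top feasible selections:
- 1×B + 1×C + 1×E: weight 23, value 73
- 2×B + 1×C: weight 20, value 71
- 1×A + 1×C + 1×E: weight 20, value 71
Best: $73.

$73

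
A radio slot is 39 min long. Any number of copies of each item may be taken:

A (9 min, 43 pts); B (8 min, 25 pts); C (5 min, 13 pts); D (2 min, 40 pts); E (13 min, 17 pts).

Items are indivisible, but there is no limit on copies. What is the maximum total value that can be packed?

760 pts

Best value-per-unit is D at 40/2, and filling with it alone uses duration 19×2=38. No mix of the others beats 19×40 = 760.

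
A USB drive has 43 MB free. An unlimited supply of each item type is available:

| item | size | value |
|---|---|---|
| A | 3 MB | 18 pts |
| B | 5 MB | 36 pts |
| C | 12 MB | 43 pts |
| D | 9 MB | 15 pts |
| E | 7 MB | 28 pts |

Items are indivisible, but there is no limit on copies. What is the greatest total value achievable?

306 pts

Best value-per-unit is B at 36/5; filling with it alone gives 8×36 = 288.
Optimal mix: 1×A + 8×B → size 43, value 306.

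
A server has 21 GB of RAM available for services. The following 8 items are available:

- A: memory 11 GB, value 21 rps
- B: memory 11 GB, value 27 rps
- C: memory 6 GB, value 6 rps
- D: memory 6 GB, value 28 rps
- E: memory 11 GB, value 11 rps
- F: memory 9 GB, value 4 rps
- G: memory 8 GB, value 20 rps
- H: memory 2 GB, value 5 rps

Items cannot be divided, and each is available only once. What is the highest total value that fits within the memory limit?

Check high-value combinations within 21 GB:
- B+D+H: memory 11+6+2=19, value 27+28+5=60
- B+D: memory 11+6=17, value 27+28=55
- A+D+H: memory 11+6+2=19, value 21+28+5=54
- C+D+G: memory 6+6+8=20, value 6+28+20=54
- D+G+H: memory 6+8+2=16, value 28+20+5=53
Best: 60 rps.

60 rps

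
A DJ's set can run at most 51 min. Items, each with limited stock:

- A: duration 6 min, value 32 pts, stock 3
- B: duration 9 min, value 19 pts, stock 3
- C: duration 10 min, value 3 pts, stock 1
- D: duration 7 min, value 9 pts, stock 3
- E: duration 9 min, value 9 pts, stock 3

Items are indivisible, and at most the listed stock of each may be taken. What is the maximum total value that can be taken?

Top feasible selections:
- 3×A + 3×B: duration 45, value 153
- 3×A + 2×B + 2×D: duration 50, value 152
- 3×A + 2×B + 1×D: duration 43, value 143
Best: 153 pts.

153 pts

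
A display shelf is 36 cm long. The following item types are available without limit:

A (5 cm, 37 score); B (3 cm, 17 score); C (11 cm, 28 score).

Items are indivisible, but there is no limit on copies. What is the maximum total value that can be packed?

259 score

Best value-per-unit is A at 37/5, and filling with it alone uses length 7×5=35. No mix of the others beats 7×37 = 259.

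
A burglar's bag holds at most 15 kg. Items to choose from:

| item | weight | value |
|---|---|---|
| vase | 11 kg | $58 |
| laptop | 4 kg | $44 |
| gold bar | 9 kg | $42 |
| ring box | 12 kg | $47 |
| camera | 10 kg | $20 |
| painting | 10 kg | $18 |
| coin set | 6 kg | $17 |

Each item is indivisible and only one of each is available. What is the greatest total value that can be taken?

$102

Check high-value combinations within 15 kg:
- vase+laptop: weight 11+4=15, value 58+44=102
- laptop+gold bar: weight 4+9=13, value 44+42=86
- laptop+camera: weight 4+10=14, value 44+20=64
- laptop+painting: weight 4+10=14, value 44+18=62
Best: $102.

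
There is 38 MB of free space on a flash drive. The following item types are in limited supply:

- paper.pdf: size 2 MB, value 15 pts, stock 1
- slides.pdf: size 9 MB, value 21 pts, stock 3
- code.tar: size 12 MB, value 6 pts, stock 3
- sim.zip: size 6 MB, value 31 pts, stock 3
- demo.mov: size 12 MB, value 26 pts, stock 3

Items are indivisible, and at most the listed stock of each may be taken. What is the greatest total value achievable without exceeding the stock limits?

150 pts

Top feasible selections:
- 1×paper.pdf + 2×slides.pdf + 3×sim.zip: size 38, value 150
- 2×slides.pdf + 3×sim.zip: size 36, value 135
- 1×paper.pdf + 3×sim.zip + 1×demo.mov: size 32, value 134
- 1×paper.pdf + 1×slides.pdf + 3×sim.zip: size 29, value 129
Best: 150 pts.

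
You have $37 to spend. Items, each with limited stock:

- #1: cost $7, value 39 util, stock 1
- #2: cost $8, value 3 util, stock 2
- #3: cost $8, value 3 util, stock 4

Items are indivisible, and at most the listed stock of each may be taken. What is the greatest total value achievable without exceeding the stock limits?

Best selections within cost 37 and stock limits:
- 1×#1 + 3×#3: cost 31, value 48
- 1×#1 + 1×#2 + 2×#3: cost 31, value 48
Best: 48 util.

48 util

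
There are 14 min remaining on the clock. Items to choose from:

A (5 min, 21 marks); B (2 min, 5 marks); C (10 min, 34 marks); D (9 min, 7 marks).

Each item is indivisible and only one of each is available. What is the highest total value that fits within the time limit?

This is a 0/1 knapsack; check combinations near the capacity.
- B+C: time 2+10=12, value 5+34=39
- C: time 10, value 34
- A+D: time 5+9=14, value 21+7=28
- A+B: time 5+2=7, value 21+5=26
Best: 39 marks.

39 marks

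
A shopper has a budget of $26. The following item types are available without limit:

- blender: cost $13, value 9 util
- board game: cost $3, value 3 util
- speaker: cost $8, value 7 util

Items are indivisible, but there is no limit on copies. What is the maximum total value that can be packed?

25 util

Best value-per-unit is board game at 3/3; filling with it alone gives 8×3 = 24.
Optimal mix: 6×board game + 1×speaker → cost 26, value 25.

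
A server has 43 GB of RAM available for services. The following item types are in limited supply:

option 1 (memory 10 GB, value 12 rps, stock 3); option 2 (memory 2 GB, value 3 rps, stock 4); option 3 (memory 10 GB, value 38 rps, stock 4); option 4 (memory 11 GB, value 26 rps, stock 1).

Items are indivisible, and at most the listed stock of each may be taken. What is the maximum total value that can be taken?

155 rps

Top feasible selections:
- 1×option 2 + 4×option 3: memory 42, value 155
- 4×option 3: memory 40, value 152
Best: 155 rps.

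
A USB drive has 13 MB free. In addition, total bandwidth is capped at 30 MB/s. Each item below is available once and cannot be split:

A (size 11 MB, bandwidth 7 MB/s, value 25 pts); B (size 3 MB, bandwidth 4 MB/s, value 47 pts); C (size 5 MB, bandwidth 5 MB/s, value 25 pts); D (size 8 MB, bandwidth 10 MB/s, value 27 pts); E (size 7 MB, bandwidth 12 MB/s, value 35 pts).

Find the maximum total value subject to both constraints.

Feasible sets respecting both limits:
- B+E: size 10, bandwidth 16, value 82
- B+D: size 11, bandwidth 14, value 74
- B+C: size 8, bandwidth 9, value 72
- C+E: size 12, bandwidth 17, value 60
Best: 82 pts.

82 pts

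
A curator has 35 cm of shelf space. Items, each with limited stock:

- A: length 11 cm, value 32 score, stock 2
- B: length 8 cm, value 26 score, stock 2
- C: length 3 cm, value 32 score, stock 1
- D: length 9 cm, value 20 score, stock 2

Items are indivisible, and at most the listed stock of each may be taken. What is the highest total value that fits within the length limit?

122 score

Top feasible selections:
- 2×A + 1×B + 1×C: length 33, value 122
- 1×A + 2×B + 1×C: length 30, value 116
- 2×A + 1×C + 1×D: length 34, value 116
Best: 122 score.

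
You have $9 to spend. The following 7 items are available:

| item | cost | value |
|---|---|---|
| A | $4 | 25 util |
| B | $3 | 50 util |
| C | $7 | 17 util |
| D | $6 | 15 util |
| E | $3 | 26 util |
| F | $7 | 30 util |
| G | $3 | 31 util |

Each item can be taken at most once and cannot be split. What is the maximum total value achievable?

Check high-value combinations within $9:
- B+E+G: cost 3+3+3=9, value 50+26+31=107
- B+G: cost 3+3=6, value 50+31=81
- B+E: cost 3+3=6, value 50+26=76
- A+B: cost 4+3=7, value 25+50=75
- B+D: cost 3+6=9, value 50+15=65
Best: 107 util.

107 util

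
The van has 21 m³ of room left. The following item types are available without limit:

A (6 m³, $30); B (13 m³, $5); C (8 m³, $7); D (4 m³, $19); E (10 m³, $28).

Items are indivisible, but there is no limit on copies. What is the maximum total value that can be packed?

$98

Best value-per-unit is A at 30/6; filling with it alone gives 3×30 = 90.
Optimal mix: 2×A + 2×D → volume 20, value 98.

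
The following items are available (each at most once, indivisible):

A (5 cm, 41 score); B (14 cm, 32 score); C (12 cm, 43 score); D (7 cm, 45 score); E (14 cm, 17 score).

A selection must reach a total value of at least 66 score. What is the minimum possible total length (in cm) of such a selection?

12

Subsets with value ≥ 66, sorted by total length:
- A+D: length 12, value 86
- A+C: length 17, value 84
- C+D: length 19, value 88
Minimum length: 12 cm.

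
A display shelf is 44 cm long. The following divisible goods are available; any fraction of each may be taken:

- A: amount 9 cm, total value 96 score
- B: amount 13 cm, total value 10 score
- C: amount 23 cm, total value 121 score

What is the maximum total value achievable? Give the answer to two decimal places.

226.23

Take in order of value per unit:
- A (96/9 per unit): all 9 → value 96, running total 96.00
- C (121/23 per unit): all 23 → value 121, running total 217.00
- B (10/13 per unit): 12 of 13 → value 12×10/13 = 9.2308, running total 226.23
Total 226.23.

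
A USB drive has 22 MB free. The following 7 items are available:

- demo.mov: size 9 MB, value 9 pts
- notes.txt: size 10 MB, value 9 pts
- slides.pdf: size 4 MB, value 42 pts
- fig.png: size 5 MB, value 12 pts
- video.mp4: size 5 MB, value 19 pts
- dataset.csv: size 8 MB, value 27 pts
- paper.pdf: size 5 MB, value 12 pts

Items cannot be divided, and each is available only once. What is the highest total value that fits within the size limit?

This is a 0/1 knapsack; check combinations near the capacity.
- slides.pdf+fig.png+video.mp4+dataset.csv: size 4+5+5+8=22, value 42+12+19+27=100
- slides.pdf+video.mp4+dataset.csv+paper.pdf: size 4+5+8+5=22, value 42+19+27+12=100
- slides.pdf+fig.png+dataset.csv+paper.pdf: size 4+5+8+5=22, value 42+12+27+12=93
- slides.pdf+video.mp4+dataset.csv: size 4+5+8=17, value 42+19+27=88
- slides.pdf+fig.png+video.mp4+paper.pdf: size 4+5+5+5=19, value 42+12+19+12=85
Best: 100 pts.

100 pts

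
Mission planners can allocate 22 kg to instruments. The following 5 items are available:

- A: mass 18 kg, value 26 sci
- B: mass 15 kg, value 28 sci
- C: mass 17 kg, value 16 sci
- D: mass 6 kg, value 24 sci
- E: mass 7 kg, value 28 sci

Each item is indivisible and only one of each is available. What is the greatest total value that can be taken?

56 sci

Check high-value combinations within 22 kg:
- B+E: mass 15+7=22, value 28+28=56
- D+E: mass 6+7=13, value 24+28=52
- B+D: mass 15+6=21, value 28+24=52
- E: mass 7, value 28
- B: mass 15, value 28
Best: 56 sci.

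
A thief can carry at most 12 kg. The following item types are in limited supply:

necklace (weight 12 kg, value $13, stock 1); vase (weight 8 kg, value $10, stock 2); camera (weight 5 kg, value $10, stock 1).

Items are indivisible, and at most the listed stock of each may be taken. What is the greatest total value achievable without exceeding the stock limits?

$13

Best selections within weight 12 and stock limits:
- 1×necklace: weight 12, value 13
- 1×camera: weight 5, value 10
- 1×vase: weight 8, value 10
Best: $13.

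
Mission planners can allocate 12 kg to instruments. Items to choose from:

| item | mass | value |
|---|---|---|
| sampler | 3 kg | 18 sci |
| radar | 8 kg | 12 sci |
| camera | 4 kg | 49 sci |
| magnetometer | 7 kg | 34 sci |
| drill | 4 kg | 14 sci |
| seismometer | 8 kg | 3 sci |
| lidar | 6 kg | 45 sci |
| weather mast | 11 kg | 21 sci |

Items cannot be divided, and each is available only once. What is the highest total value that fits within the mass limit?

Check high-value combinations within 12 kg:
- camera+lidar: mass 4+6=10, value 49+45=94
- camera+magnetometer: mass 4+7=11, value 49+34=83
- sampler+camera+drill: mass 3+4+4=11, value 18+49+14=81
- sampler+camera: mass 3+4=7, value 18+49=67
Best: 94 sci.

94 sci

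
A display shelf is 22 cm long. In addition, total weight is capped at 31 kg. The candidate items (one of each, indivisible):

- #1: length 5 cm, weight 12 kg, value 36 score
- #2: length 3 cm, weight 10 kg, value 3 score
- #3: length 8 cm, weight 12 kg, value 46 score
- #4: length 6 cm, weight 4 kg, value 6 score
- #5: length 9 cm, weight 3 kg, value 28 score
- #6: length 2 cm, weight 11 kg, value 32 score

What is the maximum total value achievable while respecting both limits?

Feasible sets respecting both limits:
- #1+#3+#5: length 22, weight 27, value 110
- #3+#5+#6: length 19, weight 26, value 106
- #1+#4+#5+#6: length 22, weight 30, value 102
Best: 110 score.

110 score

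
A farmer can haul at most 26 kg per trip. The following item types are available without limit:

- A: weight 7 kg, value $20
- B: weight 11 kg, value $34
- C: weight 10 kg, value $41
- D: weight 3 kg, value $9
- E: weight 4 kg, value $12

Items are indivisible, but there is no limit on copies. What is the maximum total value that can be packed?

$100

Best value-per-unit is C at 41/10; filling with it alone gives 2×41 = 82.
Optimal mix: 2×C + 2×D → weight 26, value 100.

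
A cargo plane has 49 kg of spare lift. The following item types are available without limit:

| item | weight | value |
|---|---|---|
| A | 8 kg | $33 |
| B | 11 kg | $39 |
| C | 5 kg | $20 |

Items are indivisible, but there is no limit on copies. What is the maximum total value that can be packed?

Best value-per-unit is A at 33/8; filling with it alone gives 6×33 = 198.
Optimal mix: 3×A + 5×C → weight 49, value 199.

$199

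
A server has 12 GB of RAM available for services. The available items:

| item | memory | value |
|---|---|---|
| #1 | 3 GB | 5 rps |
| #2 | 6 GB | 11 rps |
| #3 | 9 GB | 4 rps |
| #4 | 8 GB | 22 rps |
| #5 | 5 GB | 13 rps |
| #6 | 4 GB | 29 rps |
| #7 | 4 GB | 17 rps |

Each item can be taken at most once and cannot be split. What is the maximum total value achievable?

51 rps

Check high-value combinations within 12 GB:
- #1+#6+#7: memory 3+4+4=11, value 5+29+17=51
- #4+#6: memory 8+4=12, value 22+29=51
- #1+#5+#6: memory 3+5+4=12, value 5+13+29=47
- #6+#7: memory 4+4=8, value 29+17=46
Best: 51 rps.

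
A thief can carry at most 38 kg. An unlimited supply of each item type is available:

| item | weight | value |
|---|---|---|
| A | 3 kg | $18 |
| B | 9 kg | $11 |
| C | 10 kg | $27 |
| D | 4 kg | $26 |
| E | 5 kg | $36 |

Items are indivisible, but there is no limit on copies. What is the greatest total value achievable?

$270

Best value-per-unit is E at 36/5; filling with it alone gives 7×36 = 252.
Optimal mix: 1×A + 7×E → weight 38, value 270.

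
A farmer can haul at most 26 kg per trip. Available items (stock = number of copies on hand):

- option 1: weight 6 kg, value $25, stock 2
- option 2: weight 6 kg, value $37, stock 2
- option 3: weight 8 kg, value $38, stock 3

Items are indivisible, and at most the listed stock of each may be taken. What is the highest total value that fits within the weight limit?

Best selections within weight 26 and stock limits:
- 1×option 1 + 2×option 2 + 1×option 3: weight 26, value 137
- 2×option 1 + 1×option 2 + 1×option 3: weight 26, value 125
- 2×option 1 + 2×option 2: weight 24, value 124
Best: $137.

$137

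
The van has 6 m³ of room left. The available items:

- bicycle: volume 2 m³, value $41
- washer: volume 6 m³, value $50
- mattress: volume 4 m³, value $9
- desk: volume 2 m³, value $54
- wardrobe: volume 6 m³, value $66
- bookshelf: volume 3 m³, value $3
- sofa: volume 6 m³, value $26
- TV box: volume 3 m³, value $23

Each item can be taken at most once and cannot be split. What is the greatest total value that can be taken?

This is a 0/1 knapsack; check combinations near the capacity.
- bicycle+desk: volume 2+2=4, value 41+54=95
- desk+TV box: volume 2+3=5, value 54+23=77
- wardrobe: volume 6, value 66
- bicycle+TV box: volume 2+3=5, value 41+23=64
Best: $95.

$95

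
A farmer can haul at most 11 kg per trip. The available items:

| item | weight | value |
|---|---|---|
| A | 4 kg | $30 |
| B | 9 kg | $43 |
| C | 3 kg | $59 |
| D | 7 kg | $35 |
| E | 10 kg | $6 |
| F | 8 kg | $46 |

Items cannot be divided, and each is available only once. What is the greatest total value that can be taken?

Check high-value combinations within 11 kg:
- C+F: weight 3+8=11, value 59+46=105
- C+D: weight 3+7=10, value 59+35=94
- A+C: weight 4+3=7, value 30+59=89
- A+D: weight 4+7=11, value 30+35=65
- C: weight 3, value 59
Best: $105.

$105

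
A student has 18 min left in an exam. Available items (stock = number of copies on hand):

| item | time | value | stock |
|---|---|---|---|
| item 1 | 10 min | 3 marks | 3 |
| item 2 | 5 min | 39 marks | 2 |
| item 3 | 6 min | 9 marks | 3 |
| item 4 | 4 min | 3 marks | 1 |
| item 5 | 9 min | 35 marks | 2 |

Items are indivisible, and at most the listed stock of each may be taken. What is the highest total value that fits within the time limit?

87 marks

Top feasible selections:
- 2×item 2 + 1×item 3: time 16, value 87
- 2×item 2 + 1×item 4: time 14, value 81
Best: 87 marks.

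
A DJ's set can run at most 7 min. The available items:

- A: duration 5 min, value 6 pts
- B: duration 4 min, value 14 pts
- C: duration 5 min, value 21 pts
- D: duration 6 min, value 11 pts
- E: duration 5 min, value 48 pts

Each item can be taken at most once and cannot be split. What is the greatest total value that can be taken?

48 pts

Check high-value combinations within 7 min:
- E: duration 5, value 48
- C: duration 5, value 21
- B: duration 4, value 14
- D: duration 6, value 11
- A: duration 5, value 6
Best: 48 pts.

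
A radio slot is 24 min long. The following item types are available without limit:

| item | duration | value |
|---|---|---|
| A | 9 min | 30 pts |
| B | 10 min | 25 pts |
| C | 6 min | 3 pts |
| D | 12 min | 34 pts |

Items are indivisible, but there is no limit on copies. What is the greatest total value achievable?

68 pts

Best value-per-unit is A at 30/9; filling with it alone gives 2×30 = 60.
Optimal mix: 2×D → duration 24, value 68.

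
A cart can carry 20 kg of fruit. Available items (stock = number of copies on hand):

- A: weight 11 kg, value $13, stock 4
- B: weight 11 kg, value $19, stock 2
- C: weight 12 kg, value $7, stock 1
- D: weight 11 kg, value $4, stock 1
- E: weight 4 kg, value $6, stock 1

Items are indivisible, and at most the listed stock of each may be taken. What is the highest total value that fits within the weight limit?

Best selections within weight 20 and stock limits:
- 1×B + 1×E: weight 15, value 25
- 1×B: weight 11, value 19
Best: $25.

$25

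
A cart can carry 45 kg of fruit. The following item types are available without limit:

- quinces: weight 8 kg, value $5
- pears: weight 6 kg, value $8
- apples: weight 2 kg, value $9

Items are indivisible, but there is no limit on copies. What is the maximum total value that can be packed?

$198

Best value-per-unit is apples at 9/2, and filling with it alone uses weight 22×2=44. No mix of the others beats 22×9 = 198.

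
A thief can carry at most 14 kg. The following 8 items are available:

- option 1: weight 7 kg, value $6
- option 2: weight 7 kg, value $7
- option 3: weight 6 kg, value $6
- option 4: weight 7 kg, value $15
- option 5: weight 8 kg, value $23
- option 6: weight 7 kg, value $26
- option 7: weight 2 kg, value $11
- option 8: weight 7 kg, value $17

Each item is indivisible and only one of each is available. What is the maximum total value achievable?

$43

Check high-value combinations within 14 kg:
- option 6+option 8: weight 7+7=14, value 26+17=43
- option 4+option 6: weight 7+7=14, value 15+26=41
- option 6+option 7: weight 7+2=9, value 26+11=37
- option 5+option 7: weight 8+2=10, value 23+11=34
Best: $43.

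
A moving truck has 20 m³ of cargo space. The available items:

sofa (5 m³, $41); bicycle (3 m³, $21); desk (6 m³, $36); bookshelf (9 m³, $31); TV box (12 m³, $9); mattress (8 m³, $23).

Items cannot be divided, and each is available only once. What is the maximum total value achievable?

Check high-value combinations within 20 m³:
- sofa+desk+bookshelf: volume 5+6+9=20, value 41+36+31=108
- sofa+desk+mattress: volume 5+6+8=19, value 41+36+23=100
- sofa+bicycle+desk: volume 5+3+6=14, value 41+21+36=98
- sofa+bicycle+bookshelf: volume 5+3+9=17, value 41+21+31=93
- bicycle+desk+bookshelf: volume 3+6+9=18, value 21+36+31=88
Best: $108.

$108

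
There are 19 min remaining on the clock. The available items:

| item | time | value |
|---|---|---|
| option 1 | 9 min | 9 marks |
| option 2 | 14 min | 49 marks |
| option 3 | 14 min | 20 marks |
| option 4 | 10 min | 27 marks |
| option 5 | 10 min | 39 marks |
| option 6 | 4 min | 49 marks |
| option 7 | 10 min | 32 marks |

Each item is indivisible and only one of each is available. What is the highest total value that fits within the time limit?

Check high-value combinations within 19 min:
- option 2+option 6: time 14+4=18, value 49+49=98
- option 5+option 6: time 10+4=14, value 39+49=88
- option 6+option 7: time 4+10=14, value 49+32=81
- option 4+option 6: time 10+4=14, value 27+49=76
Best: 98 marks.

98 marks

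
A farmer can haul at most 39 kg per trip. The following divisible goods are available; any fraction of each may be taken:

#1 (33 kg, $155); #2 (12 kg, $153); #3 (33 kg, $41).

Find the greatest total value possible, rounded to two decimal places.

279.82

Take in order of value per unit:
- #2 (153/12 per unit): all 12 → value 153, running total 153.00
- #1 (155/33 per unit): 27 of 33 → value 27×155/33 = 126.8182, running total 279.82
Total 279.82.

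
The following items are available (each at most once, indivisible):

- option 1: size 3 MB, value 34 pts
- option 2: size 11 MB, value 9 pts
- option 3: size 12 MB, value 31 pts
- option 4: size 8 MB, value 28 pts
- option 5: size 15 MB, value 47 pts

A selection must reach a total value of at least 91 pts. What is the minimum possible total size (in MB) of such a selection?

Subsets with value ≥ 91, sorted by total size:
- option 1+option 3+option 4: size 23, value 93
- option 1+option 4+option 5: size 26, value 109
Minimum size: 23 MB.

23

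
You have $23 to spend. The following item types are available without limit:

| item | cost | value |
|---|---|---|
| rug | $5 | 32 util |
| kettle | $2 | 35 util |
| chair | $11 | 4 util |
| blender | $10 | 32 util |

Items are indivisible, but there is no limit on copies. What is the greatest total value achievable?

Best value-per-unit is kettle at 35/2, and filling with it alone uses cost 11×2=22. No mix of the others beats 11×35 = 385.

385 util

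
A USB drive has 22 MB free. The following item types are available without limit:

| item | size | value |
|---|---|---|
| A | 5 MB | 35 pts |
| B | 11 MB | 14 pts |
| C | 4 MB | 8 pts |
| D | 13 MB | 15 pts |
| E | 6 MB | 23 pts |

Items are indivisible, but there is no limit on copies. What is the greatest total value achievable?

Best value-per-unit is A at 35/5, and filling with it alone uses size 4×5=20. No mix of the others beats 4×35 = 140.

140 pts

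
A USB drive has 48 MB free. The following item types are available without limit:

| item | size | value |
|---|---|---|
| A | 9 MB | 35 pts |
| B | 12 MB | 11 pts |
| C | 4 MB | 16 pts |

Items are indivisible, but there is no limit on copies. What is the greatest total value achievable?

192 pts

Best value-per-unit is C at 16/4, and filling with it alone uses size 12×4=48. No mix of the others beats 12×16 = 192.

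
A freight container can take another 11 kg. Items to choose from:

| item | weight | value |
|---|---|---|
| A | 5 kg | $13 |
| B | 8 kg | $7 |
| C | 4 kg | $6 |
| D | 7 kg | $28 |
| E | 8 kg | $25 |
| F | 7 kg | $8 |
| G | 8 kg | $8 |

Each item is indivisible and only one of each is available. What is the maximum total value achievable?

Check high-value combinations within 11 kg:
- C+D: weight 4+7=11, value 6+28=34
- D: weight 7, value 28
- E: weight 8, value 25
- A+C: weight 5+4=9, value 13+6=19
- C+F: weight 4+7=11, value 6+8=14
Best: $34.

$34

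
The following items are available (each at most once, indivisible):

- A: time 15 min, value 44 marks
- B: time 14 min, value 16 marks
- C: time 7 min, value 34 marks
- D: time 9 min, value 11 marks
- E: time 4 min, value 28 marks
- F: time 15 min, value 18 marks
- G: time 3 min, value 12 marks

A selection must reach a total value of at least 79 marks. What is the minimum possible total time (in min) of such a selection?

22

Subsets with value ≥ 79, sorted by total time:
- A+E+G: time 22, value 84
- C+D+E+G: time 23, value 85
Minimum time: 22 min.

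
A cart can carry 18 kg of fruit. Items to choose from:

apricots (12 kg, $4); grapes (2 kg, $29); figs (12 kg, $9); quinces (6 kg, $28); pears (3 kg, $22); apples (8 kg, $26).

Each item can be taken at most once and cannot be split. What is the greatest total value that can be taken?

$83

Check high-value combinations within 18 kg:
- grapes+quinces+apples: weight 2+6+8=16, value 29+28+26=83
- grapes+quinces+pears: weight 2+6+3=11, value 29+28+22=79
- grapes+pears+apples: weight 2+3+8=13, value 29+22+26=77
Best: $83.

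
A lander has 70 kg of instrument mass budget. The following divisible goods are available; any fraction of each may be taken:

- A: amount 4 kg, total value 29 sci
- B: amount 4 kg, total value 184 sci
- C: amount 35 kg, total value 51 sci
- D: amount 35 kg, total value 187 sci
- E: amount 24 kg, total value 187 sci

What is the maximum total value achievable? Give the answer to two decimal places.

591.37

Take in order of value per unit:
- B (184/4 per unit): all 4 → value 184, running total 184.00
- E (187/24 per unit): all 24 → value 187, running total 371.00
- A (29/4 per unit): all 4 → value 29, running total 400.00
- D (187/35 per unit): all 35 → value 187, running total 587.00
- C (51/35 per unit): 3 of 35 → value 3×51/35 = 4.3714, running total 591.37
Total 591.37.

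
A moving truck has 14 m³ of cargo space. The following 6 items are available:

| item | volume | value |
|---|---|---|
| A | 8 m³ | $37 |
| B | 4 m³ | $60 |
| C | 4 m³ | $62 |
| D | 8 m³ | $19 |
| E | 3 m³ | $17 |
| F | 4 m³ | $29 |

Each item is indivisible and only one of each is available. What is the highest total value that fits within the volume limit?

This is a 0/1 knapsack; check combinations near the capacity.
- B+C+F: volume 4+4+4=12, value 60+62+29=151
- B+C+E: volume 4+4+3=11, value 60+62+17=139
- B+C: volume 4+4=8, value 60+62=122
Best: $151.

$151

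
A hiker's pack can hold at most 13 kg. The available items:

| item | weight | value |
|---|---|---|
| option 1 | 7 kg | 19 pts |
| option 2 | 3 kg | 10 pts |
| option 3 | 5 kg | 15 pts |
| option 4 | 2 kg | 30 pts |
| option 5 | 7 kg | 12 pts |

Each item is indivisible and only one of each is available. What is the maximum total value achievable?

This is a 0/1 knapsack; check combinations near the capacity.
- option 1+option 2+option 4: weight 7+3+2=12, value 19+10+30=59
- option 2+option 3+option 4: weight 3+5+2=10, value 10+15+30=55
- option 2+option 4+option 5: weight 3+2+7=12, value 10+30+12=52
- option 1+option 4: weight 7+2=9, value 19+30=49
Best: 59 pts.

59 pts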